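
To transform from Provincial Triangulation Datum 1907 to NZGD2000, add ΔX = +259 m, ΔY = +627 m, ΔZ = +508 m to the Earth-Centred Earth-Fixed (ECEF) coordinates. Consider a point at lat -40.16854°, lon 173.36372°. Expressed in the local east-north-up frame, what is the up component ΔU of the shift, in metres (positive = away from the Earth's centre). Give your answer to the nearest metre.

ΔU = -469 m

The local up (radial) axis is (cos φ cos λ, cos φ sin λ, sin φ), giving ΔU = -196.589 + 55.370 − 327.679 = -468.90 m.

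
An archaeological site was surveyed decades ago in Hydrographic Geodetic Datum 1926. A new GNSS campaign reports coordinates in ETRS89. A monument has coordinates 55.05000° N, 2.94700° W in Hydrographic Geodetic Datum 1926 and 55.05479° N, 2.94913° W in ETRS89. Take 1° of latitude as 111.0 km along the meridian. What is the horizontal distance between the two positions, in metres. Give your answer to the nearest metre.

Δφ = 55.05479° − 55.05000° = +0.00479°; Δλ = -2.94913° − -2.94700° = -0.00213°.
ΔN = Δφ × 111000 = 531.7 m; ΔE = Δλ × 111000 × cos(55.05000°) = -0.00213 × 111000 × 0.572861 = -135.4 m.
Distance = √(ΔE² + ΔN²) = √((-135.4)² + 531.7²) = 548.7 m.

549 m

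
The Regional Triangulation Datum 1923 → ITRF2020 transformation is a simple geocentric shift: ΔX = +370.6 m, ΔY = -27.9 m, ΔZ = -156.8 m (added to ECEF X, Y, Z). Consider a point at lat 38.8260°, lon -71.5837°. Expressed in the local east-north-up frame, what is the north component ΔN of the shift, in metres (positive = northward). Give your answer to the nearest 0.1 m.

ΔN = -212.2 m

The local north axis is (−sin φ cos λ, −sin φ sin λ, cos φ), giving ΔN = -73.404 − 16.596 − 122.156 = -212.16 m.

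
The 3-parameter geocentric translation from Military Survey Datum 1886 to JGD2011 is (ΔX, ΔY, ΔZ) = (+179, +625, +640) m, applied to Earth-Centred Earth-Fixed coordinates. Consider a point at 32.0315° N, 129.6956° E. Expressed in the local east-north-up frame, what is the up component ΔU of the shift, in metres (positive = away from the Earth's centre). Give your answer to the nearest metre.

At φ = 32.0315°, λ = 129.6956°: sin φ = 0.530385, cos φ = 0.847757, sin λ = 0.769449, cos λ = -0.638709.
ΔU = cos φ cos λ·ΔX + cos φ sin λ·ΔY + sin φ·ΔZ = (0.847757)(-0.638709)(179) + (0.847757)(0.769449)(625) + (0.530385)(640) = 650.21 m.

ΔU = 650 m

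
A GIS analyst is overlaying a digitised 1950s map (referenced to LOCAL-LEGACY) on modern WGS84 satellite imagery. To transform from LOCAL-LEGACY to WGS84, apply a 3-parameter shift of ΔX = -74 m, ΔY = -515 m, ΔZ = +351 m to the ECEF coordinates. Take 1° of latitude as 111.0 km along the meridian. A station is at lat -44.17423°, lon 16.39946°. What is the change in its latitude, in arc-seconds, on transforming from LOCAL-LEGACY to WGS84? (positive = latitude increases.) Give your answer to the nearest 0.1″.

Δφ = 3.3″

sin φ = -0.696843, cos φ = 0.717224, sin λ = 0.282332, cos λ = 0.959317.
North component: ΔN = −sin φ cos λ·ΔX − sin φ sin λ·ΔY + cos φ·ΔZ = −(-0.696843)(0.959317)(-74) − (-0.696843)(0.282332)(-515) + (0.717224)(351) = 100.96 m.
1° of latitude spans 111000 m, so Δφ = 100.96 / 111000 × 3600 = 3.274″.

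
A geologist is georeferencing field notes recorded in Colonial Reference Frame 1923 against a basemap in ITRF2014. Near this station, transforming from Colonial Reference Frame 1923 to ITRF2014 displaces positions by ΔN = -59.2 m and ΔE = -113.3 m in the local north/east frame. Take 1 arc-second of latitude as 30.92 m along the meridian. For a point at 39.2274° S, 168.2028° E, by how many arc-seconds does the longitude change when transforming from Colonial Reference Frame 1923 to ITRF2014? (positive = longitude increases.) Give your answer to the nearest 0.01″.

At latitude -39.2274°, cos φ = 0.774642.
1″ of longitude at this latitude = 30.92 × cos φ = 23.9519 m, so Δλ = -113.3 / 23.9519 = -4.730″.

Δλ = -4.73″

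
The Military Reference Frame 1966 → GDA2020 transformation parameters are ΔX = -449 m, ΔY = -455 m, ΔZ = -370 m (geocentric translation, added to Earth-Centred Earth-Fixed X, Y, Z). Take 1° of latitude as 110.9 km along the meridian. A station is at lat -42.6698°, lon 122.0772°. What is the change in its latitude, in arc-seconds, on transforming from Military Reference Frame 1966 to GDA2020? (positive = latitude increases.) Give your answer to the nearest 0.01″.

sin φ = -0.677772, cos φ = 0.735272, sin λ = 0.847333, cos λ = -0.531061.
North component: ΔN = −sin φ cos λ·ΔX − sin φ sin λ·ΔY + cos φ·ΔZ = −(-0.677772)(-0.531061)(-449) − (-0.677772)(0.847333)(-455) + (0.735272)(-370) = -371.74 m.
1° of latitude spans 110900 m, so Δφ = -371.74 / 110900 × 3600 = -12.067″.

Δφ = -12.07″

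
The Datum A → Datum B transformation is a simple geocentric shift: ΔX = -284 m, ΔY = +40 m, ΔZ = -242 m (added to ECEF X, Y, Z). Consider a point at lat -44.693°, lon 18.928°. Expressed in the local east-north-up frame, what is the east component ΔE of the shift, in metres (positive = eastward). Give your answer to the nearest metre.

ΔE = 130 m

At φ = -44.693°, λ = 18.928°: sin φ = -0.703308, cos φ = 0.710885, sin λ = 0.324380, cos λ = 0.945927.
ΔE = −sin λ·ΔX + cos λ·ΔY = −(0.324380)·(-284) + (0.945927)·(40) = 129.96 m.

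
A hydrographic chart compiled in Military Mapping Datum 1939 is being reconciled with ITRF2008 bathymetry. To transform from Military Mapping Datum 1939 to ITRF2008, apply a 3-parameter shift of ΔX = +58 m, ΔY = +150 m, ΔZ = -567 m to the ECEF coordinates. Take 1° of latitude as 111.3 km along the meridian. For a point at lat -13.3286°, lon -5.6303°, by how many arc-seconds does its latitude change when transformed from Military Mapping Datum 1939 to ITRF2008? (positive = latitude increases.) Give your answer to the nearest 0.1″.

Δφ = -17.5″

sin φ = -0.230535, cos φ = 0.973064, sin λ = -0.098109, cos λ = 0.995176.
North component: ΔN = −sin φ cos λ·ΔX − sin φ sin λ·ΔY + cos φ·ΔZ = −(-0.230535)(0.995176)(58) − (-0.230535)(-0.098109)(150) + (0.973064)(-567) = -541.81 m.
1° of latitude spans 111300 m, so Δφ = -541.81 / 111300 × 3600 = -17.525″.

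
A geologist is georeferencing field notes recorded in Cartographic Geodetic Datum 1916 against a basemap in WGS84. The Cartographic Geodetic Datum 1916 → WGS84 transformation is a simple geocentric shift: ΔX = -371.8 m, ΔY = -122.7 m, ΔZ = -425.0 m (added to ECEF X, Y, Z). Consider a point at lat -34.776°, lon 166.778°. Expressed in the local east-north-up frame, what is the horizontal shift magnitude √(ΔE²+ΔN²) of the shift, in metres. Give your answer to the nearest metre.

259 m

The local east axis at (φ, λ) is (−sin λ, cos λ, 0), so ΔE = −sin(166.778°)·(-371.8) + cos(166.778°)·(-122.7) = 204.49 m.
The local north axis is (−sin φ cos λ, −sin φ sin λ, cos φ), giving ΔN = 206.442 − 16.007 − 349.090 = -158.66 m.
Horizontal magnitude = √(ΔE² + ΔN²) = √(204.49² + (-158.66)²) = 258.82 m.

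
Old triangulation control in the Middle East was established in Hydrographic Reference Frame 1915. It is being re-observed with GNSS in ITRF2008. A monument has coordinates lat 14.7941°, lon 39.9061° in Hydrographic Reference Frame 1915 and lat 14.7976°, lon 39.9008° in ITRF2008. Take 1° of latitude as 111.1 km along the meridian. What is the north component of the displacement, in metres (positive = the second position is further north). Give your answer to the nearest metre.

ΔN = 389 m

Δφ = 14.7976° − 14.7941° = +0.0035°; Δλ = 39.9008° − 39.9061° = -0.0053°.
ΔN = Δφ × 111100 = 388.8 m; ΔE = Δλ × 111100 × cos(14.7941°) = -0.0053 × 111100 × 0.966850 = -569.3 m.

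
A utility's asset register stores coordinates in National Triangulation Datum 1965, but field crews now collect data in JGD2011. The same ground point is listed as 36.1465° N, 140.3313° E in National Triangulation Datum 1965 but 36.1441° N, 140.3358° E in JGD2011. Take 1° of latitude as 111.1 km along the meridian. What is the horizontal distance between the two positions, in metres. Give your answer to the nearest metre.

Δφ = 36.1441° − 36.1465° = -0.0024°; Δλ = 140.3358° − 140.3313° = +0.0045°.
ΔN = Δφ × 111100 = -266.6 m; ΔE = Δλ × 111100 × cos(36.1465°) = +0.0045 × 111100 × 0.807511 = 403.7 m.
Distance = √(ΔE² + ΔN²) = √(403.7² + (-266.6)²) = 483.8 m.

484 m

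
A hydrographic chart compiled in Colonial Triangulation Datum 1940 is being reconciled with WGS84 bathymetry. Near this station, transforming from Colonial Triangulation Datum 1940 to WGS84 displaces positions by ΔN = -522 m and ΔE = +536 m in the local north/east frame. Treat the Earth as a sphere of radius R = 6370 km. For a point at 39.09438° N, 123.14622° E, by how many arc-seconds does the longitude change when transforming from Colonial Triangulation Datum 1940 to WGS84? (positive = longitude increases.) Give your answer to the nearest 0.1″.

At latitude 39.09438°, cos φ = 0.776108.
One radian of longitude at latitude φ spans R cos φ, so Δλ = ΔE / (R cos φ) = 536.0 / (6370000 × 0.776108) = 1.0842e-04 rad = 22.363″.

Δλ = 22.4″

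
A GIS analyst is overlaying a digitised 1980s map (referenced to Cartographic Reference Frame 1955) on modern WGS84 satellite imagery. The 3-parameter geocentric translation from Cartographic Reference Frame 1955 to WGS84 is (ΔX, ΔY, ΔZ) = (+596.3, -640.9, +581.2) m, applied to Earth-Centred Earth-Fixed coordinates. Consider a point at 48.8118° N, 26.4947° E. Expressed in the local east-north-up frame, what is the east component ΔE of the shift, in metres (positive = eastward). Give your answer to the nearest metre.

The local east axis at (φ, λ) is (−sin λ, cos λ, 0), so ΔE = −sin(26.4947°)·596.3 + cos(26.4947°)·(-640.9) = -839.61 m.

ΔE = -840 m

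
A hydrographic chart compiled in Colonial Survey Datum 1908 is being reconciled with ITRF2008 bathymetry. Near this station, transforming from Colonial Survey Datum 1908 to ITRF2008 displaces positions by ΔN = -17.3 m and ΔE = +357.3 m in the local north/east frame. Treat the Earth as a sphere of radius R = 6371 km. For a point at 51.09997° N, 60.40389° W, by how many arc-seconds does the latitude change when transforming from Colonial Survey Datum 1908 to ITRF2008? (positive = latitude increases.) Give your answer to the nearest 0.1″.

Δφ = -0.6″

On a sphere of radius R, 1 rad of latitude = R, so Δφ = ΔN / R = -17.3 / 6371000 = -2.7154e-06 rad = -0.560″.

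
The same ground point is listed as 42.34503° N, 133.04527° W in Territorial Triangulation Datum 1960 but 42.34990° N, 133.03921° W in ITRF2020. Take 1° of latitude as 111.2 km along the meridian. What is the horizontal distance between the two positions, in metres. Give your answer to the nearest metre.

Δφ = 42.34990° − 42.34503° = +0.00487°; Δλ = -133.03921° − -133.04527° = +0.00606°.
ΔN = Δφ × 111200 = 541.5 m; ΔE = Δλ × 111200 × cos(42.34503°) = +0.00606 × 111200 × 0.739102 = 498.1 m.
Distance = √(ΔE² + ΔN²) = √(498.1² + 541.5²) = 735.8 m.

736 m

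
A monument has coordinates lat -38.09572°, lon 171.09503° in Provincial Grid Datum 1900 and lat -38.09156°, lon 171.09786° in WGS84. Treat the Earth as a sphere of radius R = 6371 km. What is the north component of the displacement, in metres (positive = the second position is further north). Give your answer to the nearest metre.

ΔN = 463 m

Δφ = -38.09156° − -38.09572° = +0.00416°; Δλ = 171.09786° − 171.09503° = +0.00283°.
1° along a meridian = πR/180 = 111195 m.
ΔN = Δφ × 111195 = 462.6 m; ΔE = Δλ × 111195 × cos(-38.09572°) = +0.00283 × 111195 × 0.786981 = 247.6 m.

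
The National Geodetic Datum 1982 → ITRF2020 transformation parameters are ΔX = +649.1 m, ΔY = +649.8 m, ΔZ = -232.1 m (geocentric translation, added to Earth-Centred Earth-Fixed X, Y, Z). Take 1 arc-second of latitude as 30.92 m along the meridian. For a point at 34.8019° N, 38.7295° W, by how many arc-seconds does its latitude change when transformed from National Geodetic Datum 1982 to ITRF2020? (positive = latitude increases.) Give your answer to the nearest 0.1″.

Δφ = -8.0″

sin φ = 0.570741, cos φ = 0.821130, sin λ = -0.625644, cos λ = 0.780108.
North component: ΔN = −sin φ cos λ·ΔX − sin φ sin λ·ΔY + cos φ·ΔZ = −(0.570741)(0.780108)(649.1) − (0.570741)(-0.625644)(649.8) + (0.821130)(-232.1) = -247.56 m.
1° of latitude spans 3600 × 30.92 = 111312 m, so Δφ = -247.56 / 111312 × 3600 = -8.006″.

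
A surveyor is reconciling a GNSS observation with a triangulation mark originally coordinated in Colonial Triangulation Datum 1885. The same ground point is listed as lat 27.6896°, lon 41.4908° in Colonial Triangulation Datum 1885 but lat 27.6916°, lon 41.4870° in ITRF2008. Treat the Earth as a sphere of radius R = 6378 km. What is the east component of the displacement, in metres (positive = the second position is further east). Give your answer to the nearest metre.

ΔE = -375 m

Δφ = 27.6916° − 27.6896° = +0.0020°; Δλ = 41.4870° − 41.4908° = -0.0038°.
1° along a meridian = πR/180 = 111317 m.
ΔN = Δφ × 111317 = 222.6 m; ΔE = Δλ × 111317 × cos(27.6896°) = -0.0038 × 111317 × 0.885478 = -374.6 m.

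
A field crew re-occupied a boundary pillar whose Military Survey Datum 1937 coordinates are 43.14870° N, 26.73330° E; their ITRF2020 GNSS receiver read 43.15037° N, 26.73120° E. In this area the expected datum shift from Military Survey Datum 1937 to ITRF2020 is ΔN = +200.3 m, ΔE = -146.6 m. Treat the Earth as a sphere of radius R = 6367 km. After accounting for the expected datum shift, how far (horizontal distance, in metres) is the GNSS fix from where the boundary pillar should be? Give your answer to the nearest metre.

28 m

Observed coordinate differences: Δφ = +0.00167°, Δλ = -0.00210°.
Converting to metres (1° lat = 111125 m, cos φ = 0.729581): observed ΔN = 185.6 m, observed ΔE = -170.3 m.
Subtracting the expected shift leaves a residual of 185.6 − (200.3) = -14.7 m north and -170.3 − (-146.6) = -23.7 m east.
Residual distance = √((-14.7)² + (-23.7)²) = 27.9 m.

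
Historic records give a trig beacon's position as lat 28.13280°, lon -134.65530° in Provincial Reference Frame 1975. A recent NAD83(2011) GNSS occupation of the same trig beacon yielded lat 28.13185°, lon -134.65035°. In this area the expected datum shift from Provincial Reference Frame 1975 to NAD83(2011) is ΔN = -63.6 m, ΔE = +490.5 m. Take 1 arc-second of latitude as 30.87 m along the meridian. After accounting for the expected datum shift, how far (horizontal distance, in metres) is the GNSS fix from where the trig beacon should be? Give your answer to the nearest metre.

42 m

Observed coordinate differences: Δφ = -0.00095°, Δλ = +0.00495°.
Converting to metres (1° lat = 111132 m, cos φ = 0.881857): observed ΔN = -105.6 m, observed ΔE = 485.1 m.
Subtracting the expected shift leaves a residual of -105.6 − (-63.6) = -42.0 m north and 485.1 − (490.5) = -5.4 m east.
Residual distance = √((-42.0)² + (-5.4)²) = 42.3 m.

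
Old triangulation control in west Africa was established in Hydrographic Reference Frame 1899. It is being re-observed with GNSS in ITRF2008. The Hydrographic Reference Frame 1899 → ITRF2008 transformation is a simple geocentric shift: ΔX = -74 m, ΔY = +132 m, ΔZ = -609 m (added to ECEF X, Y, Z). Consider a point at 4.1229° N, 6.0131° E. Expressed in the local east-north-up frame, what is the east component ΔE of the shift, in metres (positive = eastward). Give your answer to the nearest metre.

The local east axis at (φ, λ) is (−sin λ, cos λ, 0), so ΔE = −sin(6.0131°)·(-74) + cos(6.0131°)·132 = 139.03 m.

ΔE = 139 m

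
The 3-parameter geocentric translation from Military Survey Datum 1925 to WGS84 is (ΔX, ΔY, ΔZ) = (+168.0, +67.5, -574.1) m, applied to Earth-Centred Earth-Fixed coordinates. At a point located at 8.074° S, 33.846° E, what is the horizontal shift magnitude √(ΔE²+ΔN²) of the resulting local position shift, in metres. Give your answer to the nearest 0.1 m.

The local east axis at (φ, λ) is (−sin λ, cos λ, 0), so ΔE = −sin(33.846°)·168.0 + cos(33.846°)·67.5 = -37.51 m.
The local north axis is (−sin φ cos λ, −sin φ sin λ, cos φ), giving ΔN = 19.597 + 5.280 − 568.409 = -543.53 m.
Horizontal magnitude = √(ΔE² + ΔN²) = √((-37.51)² + (-543.53)²) = 544.82 m.

544.8 m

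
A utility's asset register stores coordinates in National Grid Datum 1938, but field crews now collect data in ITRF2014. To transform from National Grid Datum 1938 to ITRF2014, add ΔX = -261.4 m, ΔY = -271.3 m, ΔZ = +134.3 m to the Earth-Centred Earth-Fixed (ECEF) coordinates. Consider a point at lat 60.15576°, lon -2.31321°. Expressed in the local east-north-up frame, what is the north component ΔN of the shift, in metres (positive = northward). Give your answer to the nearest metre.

At φ = 60.15576°, λ = -2.31321°: sin φ = 0.867381, cos φ = 0.497644, sin λ = -0.040362, cos λ = 0.999185.
ΔN = −sin φ cos λ·ΔX − sin φ sin λ·ΔY + cos φ·ΔZ = −(0.867381)(0.999185)(-261.4) − (0.867381)(-0.040362)(-271.3) + (0.497644)(134.3) = 283.88 m.

ΔN = 284 m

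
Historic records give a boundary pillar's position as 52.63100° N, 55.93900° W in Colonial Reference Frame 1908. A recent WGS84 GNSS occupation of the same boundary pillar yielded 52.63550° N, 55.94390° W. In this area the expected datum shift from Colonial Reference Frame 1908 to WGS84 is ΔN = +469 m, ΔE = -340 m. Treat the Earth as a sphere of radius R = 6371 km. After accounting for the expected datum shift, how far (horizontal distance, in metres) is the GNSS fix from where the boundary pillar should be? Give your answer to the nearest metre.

33 m

Observed coordinate differences: Δφ = +0.00450°, Δλ = -0.00490°.
Converting to metres (1° lat = 111195 m, cos φ = 0.606946): observed ΔN = 500.4 m, observed ΔE = -330.7 m.
Subtracting the expected shift leaves a residual of 500.4 − (469) = 31.4 m north and -330.7 − (-340) = 9.3 m east.
Residual distance = √(31.4² + 9.3²) = 32.7 m.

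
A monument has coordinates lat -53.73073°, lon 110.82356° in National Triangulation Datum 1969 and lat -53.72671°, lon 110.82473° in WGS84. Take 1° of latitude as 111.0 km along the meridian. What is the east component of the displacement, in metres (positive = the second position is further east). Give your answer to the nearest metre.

ΔE = 77 m

Δφ = -53.72671° − -53.73073° = +0.00402°; Δλ = 110.82473° − 110.82356° = +0.00117°.
ΔN = Δφ × 111000 = 446.2 m; ΔE = Δλ × 111000 × cos(-53.73073°) = +0.00117 × 111000 × 0.591581 = 76.8 m.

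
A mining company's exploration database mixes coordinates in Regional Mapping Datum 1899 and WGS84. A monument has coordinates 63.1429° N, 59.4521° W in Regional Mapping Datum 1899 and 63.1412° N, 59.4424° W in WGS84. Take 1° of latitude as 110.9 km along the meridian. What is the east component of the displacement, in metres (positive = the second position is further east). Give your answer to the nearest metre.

ΔE = 486 m

Δφ = 63.1412° − 63.1429° = -0.0017°; Δλ = -59.4424° − -59.4521° = +0.0097°.
ΔN = Δφ × 110900 = -188.5 m; ΔE = Δλ × 110900 × cos(63.1429°) = +0.0097 × 110900 × 0.451767 = 486.0 m.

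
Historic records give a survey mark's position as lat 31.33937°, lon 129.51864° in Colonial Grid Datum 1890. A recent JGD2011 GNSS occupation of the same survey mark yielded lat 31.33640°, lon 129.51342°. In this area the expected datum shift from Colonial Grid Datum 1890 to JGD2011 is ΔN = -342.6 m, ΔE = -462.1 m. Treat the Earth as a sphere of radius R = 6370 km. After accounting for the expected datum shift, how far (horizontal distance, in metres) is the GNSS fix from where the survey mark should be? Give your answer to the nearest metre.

Observed coordinate differences: Δφ = -0.00297°, Δλ = -0.00522°.
Converting to metres (1° lat = 111177 m, cos φ = 0.854102): observed ΔN = -330.2 m, observed ΔE = -495.7 m.
Subtracting the expected shift leaves a residual of -330.2 − (-342.6) = 12.4 m north and -495.7 − (-462.1) = -33.6 m east.
Residual distance = √(12.4² + (-33.6)²) = 35.8 m.

36 m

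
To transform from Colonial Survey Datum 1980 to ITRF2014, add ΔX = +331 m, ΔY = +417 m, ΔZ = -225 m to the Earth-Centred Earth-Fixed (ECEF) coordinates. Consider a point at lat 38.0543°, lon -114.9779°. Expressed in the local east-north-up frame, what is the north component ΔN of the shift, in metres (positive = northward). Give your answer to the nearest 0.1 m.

ΔN = 142.0 m

At φ = 38.0543°, λ = -114.9779°: sin φ = 0.616408, cos φ = 0.787427, sin λ = -0.906471, cos λ = -0.422269.
ΔN = −sin φ cos λ·ΔX − sin φ sin λ·ΔY + cos φ·ΔZ = −(0.616408)(-0.422269)(331) − (0.616408)(-0.906471)(417) + (0.787427)(-225) = 141.99 m.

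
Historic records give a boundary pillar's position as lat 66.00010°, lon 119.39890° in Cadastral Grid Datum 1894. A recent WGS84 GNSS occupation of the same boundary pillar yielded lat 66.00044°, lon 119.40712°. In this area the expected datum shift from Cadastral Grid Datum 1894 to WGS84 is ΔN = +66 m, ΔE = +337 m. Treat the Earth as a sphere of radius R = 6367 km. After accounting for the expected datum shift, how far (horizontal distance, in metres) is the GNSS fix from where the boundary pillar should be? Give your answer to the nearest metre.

45 m

Observed coordinate differences: Δφ = +0.00034°, Δλ = +0.00822°.
Converting to metres (1° lat = 111125 m, cos φ = 0.406735): observed ΔN = 37.8 m, observed ΔE = 371.5 m.
Subtracting the expected shift leaves a residual of 37.8 − (66) = -28.2 m north and 371.5 − (337) = 34.5 m east.
Residual distance = √((-28.2)² + 34.5²) = 44.6 m.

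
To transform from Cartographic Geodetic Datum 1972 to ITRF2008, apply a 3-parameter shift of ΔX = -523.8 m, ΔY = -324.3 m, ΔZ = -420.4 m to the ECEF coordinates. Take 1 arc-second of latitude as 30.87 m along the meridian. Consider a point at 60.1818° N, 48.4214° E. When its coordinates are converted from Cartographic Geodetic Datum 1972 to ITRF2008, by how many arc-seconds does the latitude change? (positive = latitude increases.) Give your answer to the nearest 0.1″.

Δφ = 9.8″

sin φ = 0.867608, cos φ = 0.497250, sin λ = 0.748046, cos λ = 0.663647.
North component: ΔN = −sin φ cos λ·ΔX − sin φ sin λ·ΔY + cos φ·ΔZ = −(0.867608)(0.663647)(-523.8) − (0.867608)(0.748046)(-324.3) + (0.497250)(-420.4) = 303.03 m.
1° of latitude spans 3600 × 30.87 = 111132 m, so Δφ = 303.03 / 111132 × 3600 = 9.816″.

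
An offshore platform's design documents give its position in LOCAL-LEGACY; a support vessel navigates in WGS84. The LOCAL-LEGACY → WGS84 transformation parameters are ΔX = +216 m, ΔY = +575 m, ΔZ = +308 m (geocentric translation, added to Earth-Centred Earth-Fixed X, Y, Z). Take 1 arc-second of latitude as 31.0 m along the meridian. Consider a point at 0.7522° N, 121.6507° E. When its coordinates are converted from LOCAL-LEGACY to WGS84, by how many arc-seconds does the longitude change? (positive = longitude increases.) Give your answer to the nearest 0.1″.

Δλ = -15.7″

sin φ = 0.013128, cos φ = 0.999914, sin λ = 0.851263, cos λ = -0.524739.
East component: ΔE = −sin λ·ΔX + cos λ·ΔY = −(0.851263)(216) + (-0.524739)(575) = -485.60 m.
1° of latitude spans 3600 × 31.00 = 111600 m; at latitude φ, 1° of longitude spans that × cos φ = 111590.4 m, so Δλ = -485.60 / 111590.4 × 3600 = -15.666″.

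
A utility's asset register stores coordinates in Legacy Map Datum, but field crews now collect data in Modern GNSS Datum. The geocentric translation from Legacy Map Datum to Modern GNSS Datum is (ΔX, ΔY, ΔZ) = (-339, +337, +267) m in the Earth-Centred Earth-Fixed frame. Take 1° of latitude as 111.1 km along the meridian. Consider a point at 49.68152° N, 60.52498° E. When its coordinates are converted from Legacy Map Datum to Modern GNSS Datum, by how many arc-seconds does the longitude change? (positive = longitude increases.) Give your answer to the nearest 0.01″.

Δλ = 23.08″

sin φ = 0.762460, cos φ = 0.647036, sin λ = 0.870570, cos λ = 0.492044.
East component: ΔE = −sin λ·ΔX + cos λ·ΔY = −(0.870570)(-339) + (0.492044)(337) = 460.94 m.
1° of latitude spans 111100 m; at latitude φ, 1° of longitude spans that × cos φ = 71885.7 m, so Δλ = 460.94 / 71885.7 × 3600 = 23.084″.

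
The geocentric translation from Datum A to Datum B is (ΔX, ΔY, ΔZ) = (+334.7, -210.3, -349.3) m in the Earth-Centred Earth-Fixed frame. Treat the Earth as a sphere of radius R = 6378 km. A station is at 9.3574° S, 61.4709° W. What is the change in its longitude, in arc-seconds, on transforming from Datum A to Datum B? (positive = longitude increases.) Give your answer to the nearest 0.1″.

Δλ = 6.3″

sin φ = -0.162592, cos φ = 0.986693, sin λ = -0.878575, cos λ = 0.477605.
East component: ΔE = −sin λ·ΔX + cos λ·ΔY = −(-0.878575)(334.7) + (0.477605)(-210.3) = 193.62 m.
1° of latitude spans πR/180 = 111317 m; at latitude φ, 1° of longitude spans that × cos φ = 109835.8 m, so Δλ = 193.62 / 109835.8 × 3600 = 6.346″.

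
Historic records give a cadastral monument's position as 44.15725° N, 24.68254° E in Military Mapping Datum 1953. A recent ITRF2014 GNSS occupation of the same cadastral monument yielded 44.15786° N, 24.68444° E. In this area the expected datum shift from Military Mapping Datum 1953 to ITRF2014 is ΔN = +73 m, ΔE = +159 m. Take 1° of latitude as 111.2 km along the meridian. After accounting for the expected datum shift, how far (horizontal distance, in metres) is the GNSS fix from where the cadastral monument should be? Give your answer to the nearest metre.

Observed coordinate differences: Δφ = +0.00061°, Δλ = +0.00190°.
Converting to metres (1° lat = 111200 m, cos φ = 0.717431): observed ΔN = 67.8 m, observed ΔE = 151.6 m.
Subtracting the expected shift leaves a residual of 67.8 − (73) = -5.2 m north and 151.6 − (159) = -7.4 m east.
Residual distance = √((-5.2)² + (-7.4)²) = 9.0 m.

9 m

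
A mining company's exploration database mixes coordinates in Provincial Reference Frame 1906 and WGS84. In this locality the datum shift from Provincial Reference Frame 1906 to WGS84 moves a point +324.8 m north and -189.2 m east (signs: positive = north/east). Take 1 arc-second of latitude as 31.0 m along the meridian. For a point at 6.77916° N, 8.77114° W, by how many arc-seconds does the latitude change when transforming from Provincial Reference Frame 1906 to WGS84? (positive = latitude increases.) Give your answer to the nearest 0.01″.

1″ of latitude = 31.00 m, so Δφ = 324.8 / 31.00 = 10.477″.

Δφ = 10.48″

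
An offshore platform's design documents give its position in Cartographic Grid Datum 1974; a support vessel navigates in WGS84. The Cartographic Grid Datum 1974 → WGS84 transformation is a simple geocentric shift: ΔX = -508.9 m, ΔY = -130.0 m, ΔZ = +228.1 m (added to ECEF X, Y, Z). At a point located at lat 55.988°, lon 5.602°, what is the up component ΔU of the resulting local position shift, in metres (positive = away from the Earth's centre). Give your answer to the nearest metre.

The local up (radial) axis is (cos φ cos λ, cos φ sin λ, sin φ), giving ΔU = -283.302 − 7.099 + 189.077 = -101.32 m.

ΔU = -101 m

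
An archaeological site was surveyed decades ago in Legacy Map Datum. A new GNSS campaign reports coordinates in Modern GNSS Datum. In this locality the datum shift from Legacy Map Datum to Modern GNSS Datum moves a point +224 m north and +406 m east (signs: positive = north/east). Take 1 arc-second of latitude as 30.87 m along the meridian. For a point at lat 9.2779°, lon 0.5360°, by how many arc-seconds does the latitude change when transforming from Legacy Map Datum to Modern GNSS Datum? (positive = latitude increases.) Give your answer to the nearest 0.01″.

Δφ = 7.26″

1″ of latitude = 30.87 m, so Δφ = 224.0 / 30.87 = 7.256″.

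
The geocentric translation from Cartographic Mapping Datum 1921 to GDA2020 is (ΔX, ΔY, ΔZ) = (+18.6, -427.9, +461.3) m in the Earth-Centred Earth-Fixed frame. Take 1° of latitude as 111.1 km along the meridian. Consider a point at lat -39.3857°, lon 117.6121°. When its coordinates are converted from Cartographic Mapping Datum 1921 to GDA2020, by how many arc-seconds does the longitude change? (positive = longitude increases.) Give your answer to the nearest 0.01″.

Δλ = 7.62″

sin φ = -0.634538, cos φ = 0.772892, sin λ = 0.886106, cos λ = -0.463483.
East component: ΔE = −sin λ·ΔX + cos λ·ΔY = −(0.886106)(18.6) + (-0.463483)(-427.9) = 181.84 m.
1° of latitude spans 111100 m; at latitude φ, 1° of longitude spans that × cos φ = 85868.3 m, so Δλ = 181.84 / 85868.3 × 3600 = 7.624″.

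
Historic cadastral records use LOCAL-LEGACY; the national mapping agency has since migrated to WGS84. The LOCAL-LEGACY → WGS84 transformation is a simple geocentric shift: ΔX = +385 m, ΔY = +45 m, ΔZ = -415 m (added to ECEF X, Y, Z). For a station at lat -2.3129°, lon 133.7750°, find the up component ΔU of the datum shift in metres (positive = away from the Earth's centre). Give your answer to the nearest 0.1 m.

ΔU = -216.9 m

The local up (radial) axis is (cos φ cos λ, cos φ sin λ, sin φ), giving ΔU = -266.137 + 32.466 + 16.748 = -216.92 m.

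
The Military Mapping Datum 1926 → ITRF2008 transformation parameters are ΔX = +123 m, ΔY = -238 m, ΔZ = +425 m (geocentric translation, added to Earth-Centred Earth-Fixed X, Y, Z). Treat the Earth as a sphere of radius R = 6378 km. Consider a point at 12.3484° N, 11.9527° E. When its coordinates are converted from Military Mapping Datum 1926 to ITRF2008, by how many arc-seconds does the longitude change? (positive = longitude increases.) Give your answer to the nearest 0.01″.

sin φ = 0.213856, cos φ = 0.976865, sin λ = 0.207104, cos λ = 0.978319.
East component: ΔE = −sin λ·ΔX + cos λ·ΔY = −(0.207104)(123) + (0.978319)(-238) = -258.31 m.
1° of latitude spans πR/180 = 111317 m; at latitude φ, 1° of longitude spans that × cos φ = 108741.8 m, so Δλ = -258.31 / 108741.8 × 3600 = -8.552″.

Δλ = -8.55″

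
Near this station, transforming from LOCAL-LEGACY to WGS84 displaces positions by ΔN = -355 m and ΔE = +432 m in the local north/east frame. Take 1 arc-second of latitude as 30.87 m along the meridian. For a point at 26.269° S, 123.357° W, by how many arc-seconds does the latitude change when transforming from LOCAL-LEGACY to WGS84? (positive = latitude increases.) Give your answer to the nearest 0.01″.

1″ of latitude = 30.87 m, so Δφ = -355.0 / 30.87 = -11.500″.

Δφ = -11.50″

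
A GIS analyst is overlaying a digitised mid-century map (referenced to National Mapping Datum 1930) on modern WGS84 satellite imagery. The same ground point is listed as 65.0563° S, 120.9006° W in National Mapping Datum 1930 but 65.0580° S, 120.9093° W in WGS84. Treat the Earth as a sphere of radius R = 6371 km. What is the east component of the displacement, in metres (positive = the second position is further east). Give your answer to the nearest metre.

Δφ = -65.0580° − -65.0563° = -0.0017°; Δλ = -120.9093° − -120.9006° = -0.0087°.
1° along a meridian = πR/180 = 111195 m.
ΔN = Δφ × 111195 = -189.0 m; ΔE = Δλ × 111195 × cos(-65.0563°) = -0.0087 × 111195 × 0.421728 = -408.0 m.

ΔE = -408 m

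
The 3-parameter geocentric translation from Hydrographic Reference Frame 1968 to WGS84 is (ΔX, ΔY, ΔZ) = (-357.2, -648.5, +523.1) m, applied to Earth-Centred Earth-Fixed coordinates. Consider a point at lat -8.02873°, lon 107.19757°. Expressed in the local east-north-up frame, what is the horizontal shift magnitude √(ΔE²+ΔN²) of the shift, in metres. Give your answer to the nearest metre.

The local east axis at (φ, λ) is (−sin λ, cos λ, 0), so ΔE = −sin(107.19757°)·(-357.2) + cos(107.19757°)·(-648.5) = 532.97 m.
The local north axis is (−sin φ cos λ, −sin φ sin λ, cos φ), giving ΔN = 14.751 − 86.526 + 517.973 = 446.20 m.
Horizontal magnitude = √(ΔE² + ΔN²) = √(532.97² + 446.20²) = 695.09 m.

695 m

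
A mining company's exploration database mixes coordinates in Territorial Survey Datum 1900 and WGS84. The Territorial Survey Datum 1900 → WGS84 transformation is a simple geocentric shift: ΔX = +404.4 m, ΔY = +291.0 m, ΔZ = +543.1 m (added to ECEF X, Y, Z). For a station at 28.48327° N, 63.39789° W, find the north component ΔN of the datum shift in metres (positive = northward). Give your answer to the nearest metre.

The local north axis is (−sin φ cos λ, −sin φ sin λ, cos φ), giving ΔN = -86.361 + 124.087 + 477.361 = 515.09 m.

ΔN = 515 m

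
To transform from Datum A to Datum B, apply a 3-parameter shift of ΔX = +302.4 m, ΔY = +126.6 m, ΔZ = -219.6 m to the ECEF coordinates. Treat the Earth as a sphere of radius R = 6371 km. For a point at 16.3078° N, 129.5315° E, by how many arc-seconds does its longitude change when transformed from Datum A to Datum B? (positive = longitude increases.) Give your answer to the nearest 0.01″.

Δλ = -10.59″

sin φ = 0.280797, cos φ = 0.959767, sin λ = 0.771275, cos λ = -0.636502.
East component: ΔE = −sin λ·ΔX + cos λ·ΔY = −(0.771275)(302.4) + (-0.636502)(126.6) = -313.81 m.
1° of latitude spans πR/180 = 111195 m; at latitude φ, 1° of longitude spans that × cos φ = 106721.2 m, so Δλ = -313.81 / 106721.2 × 3600 = -10.586″.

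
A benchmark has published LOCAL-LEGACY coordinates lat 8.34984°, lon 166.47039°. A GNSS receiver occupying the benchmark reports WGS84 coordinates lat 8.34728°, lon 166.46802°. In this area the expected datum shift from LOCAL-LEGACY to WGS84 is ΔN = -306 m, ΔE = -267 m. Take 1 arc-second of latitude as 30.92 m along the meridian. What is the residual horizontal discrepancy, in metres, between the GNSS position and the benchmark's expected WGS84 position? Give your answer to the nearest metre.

Observed coordinate differences: Δφ = -0.00256°, Δλ = -0.00237°.
Converting to metres (1° lat = 111312 m, cos φ = 0.989400): observed ΔN = -285.0 m, observed ΔE = -261.0 m.
Subtracting the expected shift leaves a residual of -285.0 − (-306) = 21.0 m north and -261.0 − (-267) = 6.0 m east.
Residual distance = √(21.0² + 6.0²) = 21.9 m.

22 m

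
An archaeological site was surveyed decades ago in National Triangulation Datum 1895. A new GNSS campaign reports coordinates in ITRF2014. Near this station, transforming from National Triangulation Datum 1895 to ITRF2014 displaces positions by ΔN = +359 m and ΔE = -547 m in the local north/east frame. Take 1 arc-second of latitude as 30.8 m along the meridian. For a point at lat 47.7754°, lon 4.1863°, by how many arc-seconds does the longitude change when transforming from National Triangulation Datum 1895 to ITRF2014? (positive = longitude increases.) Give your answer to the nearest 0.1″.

At latitude 47.7754°, cos φ = 0.672039.
1″ of longitude at this latitude = 30.80 × cos φ = 20.6988 m, so Δλ = -547.0 / 20.6988 = -26.427″.

Δλ = -26.4″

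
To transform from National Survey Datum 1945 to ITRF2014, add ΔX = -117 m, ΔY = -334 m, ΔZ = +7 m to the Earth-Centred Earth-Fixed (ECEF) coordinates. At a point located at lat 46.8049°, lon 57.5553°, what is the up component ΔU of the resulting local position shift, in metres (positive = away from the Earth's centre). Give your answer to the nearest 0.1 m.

ΔU = -230.8 m

The local up (radial) axis is (cos φ cos λ, cos φ sin λ, sin φ), giving ΔU = -42.964 − 192.933 + 5.103 = -230.79 m.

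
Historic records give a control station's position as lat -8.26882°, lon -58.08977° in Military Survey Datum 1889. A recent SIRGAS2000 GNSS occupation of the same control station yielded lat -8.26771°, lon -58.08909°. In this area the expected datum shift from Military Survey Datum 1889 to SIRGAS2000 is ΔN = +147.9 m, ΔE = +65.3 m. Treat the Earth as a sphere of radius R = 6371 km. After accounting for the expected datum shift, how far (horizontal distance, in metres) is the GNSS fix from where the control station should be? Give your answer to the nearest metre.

Observed coordinate differences: Δφ = +0.00111°, Δλ = +0.00068°.
Converting to metres (1° lat = 111195 m, cos φ = 0.989604): observed ΔN = 123.4 m, observed ΔE = 74.8 m.
Subtracting the expected shift leaves a residual of 123.4 − (147.9) = -24.5 m north and 74.8 − (65.3) = 9.5 m east.
Residual distance = √((-24.5)² + 9.5²) = 26.3 m.

26 m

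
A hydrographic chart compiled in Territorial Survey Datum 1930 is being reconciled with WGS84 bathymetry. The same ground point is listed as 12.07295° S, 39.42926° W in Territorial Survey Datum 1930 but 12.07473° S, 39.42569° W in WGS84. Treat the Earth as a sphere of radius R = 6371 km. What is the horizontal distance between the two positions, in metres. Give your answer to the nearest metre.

Δφ = -12.07473° − -12.07295° = -0.00178°; Δλ = -39.42569° − -39.42926° = +0.00357°.
1° along a meridian = πR/180 = 111195 m.
ΔN = Δφ × 111195 = -197.9 m; ΔE = Δλ × 111195 × cos(-12.07295°) = +0.00357 × 111195 × 0.977882 = 388.2 m.
Distance = √(ΔE² + ΔN²) = √(388.2² + (-197.9)²) = 435.7 m.

436 m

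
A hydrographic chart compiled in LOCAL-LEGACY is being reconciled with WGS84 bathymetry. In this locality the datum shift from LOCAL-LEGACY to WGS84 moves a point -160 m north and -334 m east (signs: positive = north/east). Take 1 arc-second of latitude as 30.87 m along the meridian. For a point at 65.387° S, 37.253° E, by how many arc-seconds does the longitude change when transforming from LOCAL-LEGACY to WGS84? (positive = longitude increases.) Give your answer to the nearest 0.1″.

At latitude -65.387°, cos φ = 0.416487.
1″ of longitude at this latitude = 30.87 × cos φ = 12.8570 m, so Δλ = -334.0 / 12.8570 = -25.978″.

Δλ = -26.0″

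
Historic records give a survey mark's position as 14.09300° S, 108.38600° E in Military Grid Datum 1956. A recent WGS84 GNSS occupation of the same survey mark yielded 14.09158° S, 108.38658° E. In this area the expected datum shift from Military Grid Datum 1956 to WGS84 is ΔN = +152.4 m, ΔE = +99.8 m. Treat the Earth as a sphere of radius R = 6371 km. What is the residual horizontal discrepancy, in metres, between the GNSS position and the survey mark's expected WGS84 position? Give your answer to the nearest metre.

38 m

Observed coordinate differences: Δφ = +0.00142°, Δλ = +0.00058°.
Converting to metres (1° lat = 111195 m, cos φ = 0.969902): observed ΔN = 157.9 m, observed ΔE = 62.6 m.
Subtracting the expected shift leaves a residual of 157.9 − (152.4) = 5.5 m north and 62.6 − (99.8) = -37.2 m east.
Residual distance = √(5.5² + (-37.2)²) = 37.7 m.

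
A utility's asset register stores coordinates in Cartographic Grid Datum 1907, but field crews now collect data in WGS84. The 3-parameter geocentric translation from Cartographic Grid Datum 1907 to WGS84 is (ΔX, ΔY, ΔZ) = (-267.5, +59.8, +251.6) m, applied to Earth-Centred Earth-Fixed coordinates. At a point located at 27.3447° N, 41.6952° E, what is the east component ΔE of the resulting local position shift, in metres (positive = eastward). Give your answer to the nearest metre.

ΔE = 223 m

The local east axis at (φ, λ) is (−sin λ, cos λ, 0), so ΔE = −sin(41.6952°)·(-267.5) + cos(41.6952°)·59.8 = 222.58 m.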